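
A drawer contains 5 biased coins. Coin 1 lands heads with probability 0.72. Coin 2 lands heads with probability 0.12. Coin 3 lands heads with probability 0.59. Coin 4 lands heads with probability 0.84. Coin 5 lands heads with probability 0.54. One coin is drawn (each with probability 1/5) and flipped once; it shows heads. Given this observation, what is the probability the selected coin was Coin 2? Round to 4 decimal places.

Posterior probability ≈ 0.0427

Tabulate prior·likelihood by source: [1] prior 0.2, lik 0.72, product 0.1440; [2] prior 0.2, lik 0.12, product 0.02400; [3] prior 0.2, lik 0.59, product 0.1180; [4] prior 0.2, lik 0.84, product 0.1680; [5] prior 0.2, lik 0.54, product 0.1080.
Normalizing constant = 0.56200; the posterior for Coin 2 is its product over the sum, 0.02400/0.56200 = 0.0427.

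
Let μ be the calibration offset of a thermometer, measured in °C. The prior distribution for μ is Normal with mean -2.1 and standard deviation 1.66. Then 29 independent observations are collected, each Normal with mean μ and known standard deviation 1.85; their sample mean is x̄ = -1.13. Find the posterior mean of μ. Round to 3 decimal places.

With known σ, the Normal prior is conjugate. Weight on the data is w = (n/σ²)/(n/σ² + 1/τ₀²) = 8.47334/(8.47334+0.362897) = 0.95893.
Posterior mean = w·x̄ + (1−w)·μ₀ = 0.95893·-1.13 + 0.041069·-2.1 = -1.170.

Posterior mean ≈ -1.170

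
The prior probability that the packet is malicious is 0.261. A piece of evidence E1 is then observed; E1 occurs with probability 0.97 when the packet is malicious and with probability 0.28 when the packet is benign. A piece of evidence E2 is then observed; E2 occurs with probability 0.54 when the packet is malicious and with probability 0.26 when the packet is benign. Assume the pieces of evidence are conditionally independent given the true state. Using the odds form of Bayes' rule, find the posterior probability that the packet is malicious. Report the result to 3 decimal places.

Prior odds = 0.261/(1−0.261) = 0.35318. In log-odds, ln(0.35318) = -1.0408.
Add log likelihood ratios: ln(3.4643) + ln(2.0769) = 1.9734.
Posterior log-odds = 0.93262, so posterior odds = exp(0.93262) = 2.5411. Converting, P(H|E) = 2.5411/3.5411 = 0.718.

Posterior probability ≈ 0.718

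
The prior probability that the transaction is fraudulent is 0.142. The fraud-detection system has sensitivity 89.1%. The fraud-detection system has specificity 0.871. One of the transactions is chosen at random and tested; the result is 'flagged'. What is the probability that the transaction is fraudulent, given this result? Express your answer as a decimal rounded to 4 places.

Write H for 'the transaction is fraudulent'. Prior odds H:¬H = 0.142/0.858 = 0.16550. For the 'flagged' outcome, the likelihood ratio is 0.891/0.129 = 6.9070.
Posterior odds = 0.16550 × 6.9070 = 1.1431, so P(H|E) = 1.1431/(1+1.1431) = 0.5334.

P(H | E) ≈ 0.5334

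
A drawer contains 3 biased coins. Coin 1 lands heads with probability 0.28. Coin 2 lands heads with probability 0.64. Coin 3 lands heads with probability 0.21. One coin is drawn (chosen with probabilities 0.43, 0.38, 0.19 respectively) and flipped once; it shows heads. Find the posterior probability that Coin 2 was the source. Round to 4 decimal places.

Posterior probability ≈ 0.6027

Tabulate prior·likelihood by source: [1] prior 0.43, lik 0.28, product 0.1204; [2] prior 0.38, lik 0.64, product 0.2432; [3] prior 0.19, lik 0.21, product 0.03990.
Normalizing constant = 0.40350; the posterior for Coin 2 is its product over the sum, 0.2432/0.40350 = 0.6027.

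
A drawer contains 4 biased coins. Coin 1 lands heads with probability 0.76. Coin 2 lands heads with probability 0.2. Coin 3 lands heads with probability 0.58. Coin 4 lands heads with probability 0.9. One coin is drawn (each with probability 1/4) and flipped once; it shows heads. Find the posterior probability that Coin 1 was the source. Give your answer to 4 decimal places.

P(heads|C1) = 0.76; P(heads|C2) = 0.2; P(heads|C3) = 0.58; P(heads|C4) = 0.9.
Prior × likelihood for each source: 0.25·0.76=0.1900, 0.25·0.2=0.05000, 0.25·0.58=0.1450, 0.25·0.9=0.2250. Summing gives P(heads) = 0.61000.
P(Coin 1 | heads) = 0.1900 / 0.61000 = 0.3115.

Posterior probability ≈ 0.3115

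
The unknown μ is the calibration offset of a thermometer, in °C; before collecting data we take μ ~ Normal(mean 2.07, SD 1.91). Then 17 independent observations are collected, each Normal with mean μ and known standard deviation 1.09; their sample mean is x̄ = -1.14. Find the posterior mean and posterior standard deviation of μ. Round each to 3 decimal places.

Posterior mean ≈ -1.080; posterior SD ≈ 0.262

With known σ, the Normal prior is conjugate. Weight on the data is w = (n/σ²)/(n/σ² + 1/τ₀²) = 14.3086/(14.3086+0.274115) = 0.98120.
Posterior mean = w·x̄ + (1−w)·μ₀ = 0.98120·-1.14 + 0.018797·2.07 = -1.080. Posterior variance = 1/(14.3086+0.274115) = 0.0685745, so SD = 0.262.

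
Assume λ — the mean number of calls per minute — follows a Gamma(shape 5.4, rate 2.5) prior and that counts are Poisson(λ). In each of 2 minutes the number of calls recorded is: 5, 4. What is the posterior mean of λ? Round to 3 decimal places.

Posterior mean ≈ 3.200

The Poisson likelihood adds the total count to the shape and the number of exposure periods to the rate. Here ∑xᵢ = 9 and n = 2, so shape 5.4→14.4 and rate 2.5→4.5.
Posterior mean = shape/rate = 14.4/4.5 = 3.200.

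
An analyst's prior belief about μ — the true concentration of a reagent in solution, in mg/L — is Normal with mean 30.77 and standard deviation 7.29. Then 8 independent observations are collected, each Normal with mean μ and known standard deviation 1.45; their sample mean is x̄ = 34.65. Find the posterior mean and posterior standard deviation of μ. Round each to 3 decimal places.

Posterior mean ≈ 34.631; posterior SD ≈ 0.511

With known σ, the Normal prior is conjugate. Weight on the data is w = (n/σ²)/(n/σ² + 1/τ₀²) = 3.80499/(3.80499+0.0188168) = 0.99508.
Posterior mean = w·x̄ + (1−w)·μ₀ = 0.99508·34.65 + 0.0049209·30.77 = 34.631. Posterior variance = 1/(3.80499+0.0188168) = 0.261519, so SD = 0.511.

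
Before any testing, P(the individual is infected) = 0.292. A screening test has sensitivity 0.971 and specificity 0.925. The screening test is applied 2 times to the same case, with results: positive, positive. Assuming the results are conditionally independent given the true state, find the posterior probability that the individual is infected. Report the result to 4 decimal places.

With H the event that the individual is infected, the joint likelihood of the observed sequence is P(data|H) = 0.971·0.971 = 0.94284 and P(data|¬H) = 0.075·0.075 = 0.0056250.
Bayes: P(H|data) = 0.292·0.94284 / (0.292·0.94284 + 0.708·0.0056250) = 0.27531/0.27929 = 0.9857.

Posterior P(H) ≈ 0.9857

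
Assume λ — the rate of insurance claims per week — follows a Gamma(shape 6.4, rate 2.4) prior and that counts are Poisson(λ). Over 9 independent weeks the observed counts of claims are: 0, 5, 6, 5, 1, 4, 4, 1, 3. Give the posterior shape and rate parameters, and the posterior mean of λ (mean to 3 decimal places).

Total count ∑xᵢ = 29 over n = 9 weeks.
Gamma is conjugate to the Poisson likelihood: posterior is Gamma(shape = 6.4+29 = 35.4, rate = 2.4+9 = 11.4).
Posterior mean = shape/rate = 35.4/11.4 = 3.105.

Posterior: Gamma(shape=35.4, rate=11.4); mean ≈ 3.105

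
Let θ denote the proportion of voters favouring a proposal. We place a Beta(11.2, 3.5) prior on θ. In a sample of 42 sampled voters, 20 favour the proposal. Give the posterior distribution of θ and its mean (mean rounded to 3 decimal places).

Observing 20 successes and 22 failures updates Beta(11.2, 3.5) by adding the success and failure counts to the two shape parameters: α = 11.2+20 = 31.2, β = 3.5+22 = 25.5.
E[θ | data] = 31.2/(31.2+25.5) = 0.550.

Posterior: Beta(31.2, 25.5); mean ≈ 0.550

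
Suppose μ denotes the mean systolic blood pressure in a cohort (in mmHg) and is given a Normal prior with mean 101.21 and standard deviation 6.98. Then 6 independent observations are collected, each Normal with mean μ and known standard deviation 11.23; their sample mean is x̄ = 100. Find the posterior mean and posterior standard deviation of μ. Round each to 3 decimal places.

Prior precision 1/τ₀² = 1/6.98² = 0.0205253; data precision n/σ² = 6/11.23² = 0.0475764.
Posterior precision = 0.0205253 + 0.0475764 = 0.0681017, giving posterior SD = 1/√0.0681017 = 3.832.
Posterior mean = (0.0205253·101.21 + 0.0475764·100) / 0.0681017 = 100.365.

Posterior mean ≈ 100.365; posterior SD ≈ 3.832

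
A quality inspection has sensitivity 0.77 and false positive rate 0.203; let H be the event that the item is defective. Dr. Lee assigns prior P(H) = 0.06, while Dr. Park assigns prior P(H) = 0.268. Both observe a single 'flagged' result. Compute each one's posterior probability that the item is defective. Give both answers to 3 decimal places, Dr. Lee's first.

The likelihood ratio for a 'flagged' result is 0.77/0.203 = 3.7931.
Dr. Lee: prior odds 0.06/0.94 = 0.063830; posterior odds 0.24211; posterior probability 0.195.
Dr. Park: prior odds 0.268/0.732 = 0.36612; posterior odds 1.3887; posterior probability 0.581.

Dr. Lee: 0.195; Dr. Park: 0.581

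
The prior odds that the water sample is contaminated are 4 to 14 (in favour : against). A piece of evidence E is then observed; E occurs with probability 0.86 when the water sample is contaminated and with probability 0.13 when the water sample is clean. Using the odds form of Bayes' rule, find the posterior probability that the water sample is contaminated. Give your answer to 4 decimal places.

Prior odds = 4/14 = 0.28571.
Likelihood ratio for E = 0.86/0.13 = 6.6154.
Posterior odds = prior odds × LR = 1.8901.
Posterior probability = odds/(1+odds) = 1.8901/2.8901 = 0.6540.

Posterior probability ≈ 0.6540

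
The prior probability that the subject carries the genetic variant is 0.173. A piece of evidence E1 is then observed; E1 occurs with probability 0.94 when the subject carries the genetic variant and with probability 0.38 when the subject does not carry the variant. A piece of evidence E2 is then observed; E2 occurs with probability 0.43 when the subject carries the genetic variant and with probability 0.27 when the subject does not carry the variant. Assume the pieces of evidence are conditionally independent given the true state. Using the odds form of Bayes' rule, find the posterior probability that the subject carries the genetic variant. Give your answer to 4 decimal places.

Prior odds = 0.173/(1−0.173) = 0.20919.
Likelihood ratio for E1 = 0.94/0.38 = 2.4737.
Likelihood ratio for E2 = 0.43/0.27 = 1.5926.
Posterior odds = prior odds × LR₁ × LR₂ = 0.82412.
Posterior probability = odds/(1+odds) = 0.82412/1.8241 = 0.4518.

Posterior probability ≈ 0.4518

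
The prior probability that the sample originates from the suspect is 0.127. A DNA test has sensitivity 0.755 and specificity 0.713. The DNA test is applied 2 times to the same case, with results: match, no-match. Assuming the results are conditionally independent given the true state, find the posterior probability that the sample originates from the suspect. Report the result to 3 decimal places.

Posterior P(H) ≈ 0.116

Let H be the event that the sample originates from the suspect; start with P(H) = 0.127. P('match'|H) = 0.755, P('match'|¬H) = 0.287.
Update on result 1 ('match'): P(H) ← 0.755·0.1270 / (0.755·0.1270 + 0.287·0.8730) = 0.095885/0.34644 = 0.2768.
Update on result 2 ('no-match'): P(H) ← 0.245·0.2768 / (0.245·0.2768 + 0.713·0.7232) = 0.067810/0.58347 = 0.1162.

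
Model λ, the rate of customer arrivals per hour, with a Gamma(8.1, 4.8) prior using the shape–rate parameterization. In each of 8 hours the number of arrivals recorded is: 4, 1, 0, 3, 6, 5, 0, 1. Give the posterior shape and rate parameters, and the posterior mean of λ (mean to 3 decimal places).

Posterior: Gamma(shape=28.1, rate=12.8); mean ≈ 2.195

The Poisson likelihood adds the total count to the shape and the number of exposure periods to the rate. Here ∑xᵢ = 20 and n = 8, so shape 8.1→28.1 and rate 4.8→12.8.
Posterior mean = shape/rate = 28.1/12.8 = 2.195.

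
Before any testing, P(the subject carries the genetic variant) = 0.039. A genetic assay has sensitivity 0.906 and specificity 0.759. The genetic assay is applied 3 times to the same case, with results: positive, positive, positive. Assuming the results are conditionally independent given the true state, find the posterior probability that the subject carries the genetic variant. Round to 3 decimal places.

Posterior P(H) ≈ 0.683

Let H be the event that the subject carries the genetic variant; start with P(H) = 0.039. P('positive'|H) = 0.906, P('positive'|¬H) = 0.241.
Update on result 1 ('positive'): P(H) ← 0.906·0.0390 / (0.906·0.0390 + 0.241·0.9610) = 0.035334/0.26693 = 0.1324.
Update on result 2 ('positive'): P(H) ← 0.906·0.1324 / (0.906·0.1324 + 0.241·0.8676) = 0.11993/0.32903 = 0.3645.
Update on result 3 ('positive'): P(H) ← 0.906·0.3645 / (0.906·0.3645 + 0.241·0.6355) = 0.33023/0.48339 = 0.6832.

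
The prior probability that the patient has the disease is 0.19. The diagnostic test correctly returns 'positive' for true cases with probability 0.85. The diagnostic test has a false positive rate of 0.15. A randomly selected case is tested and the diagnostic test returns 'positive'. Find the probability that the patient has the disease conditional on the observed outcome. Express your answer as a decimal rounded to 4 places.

P(H | E) ≈ 0.5707

Let H be the event that the patient has the disease. P(H) = 0.19, so P(¬H) = 0.81. With E the 'positive' result, P(E|H) = 0.85 and P(E|¬H) = 0.15.
P(E) = 0.85·0.19 + 0.15·0.81 = 0.16150 + 0.12150 = 0.28300.
By Bayes' theorem, P(H|E) = 0.16150 / 0.28300 = 0.5707.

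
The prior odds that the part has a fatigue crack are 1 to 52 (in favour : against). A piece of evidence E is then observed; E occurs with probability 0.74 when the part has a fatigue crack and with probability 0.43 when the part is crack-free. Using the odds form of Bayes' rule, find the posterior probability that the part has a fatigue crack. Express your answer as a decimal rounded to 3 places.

Posterior probability ≈ 0.032

Prior odds = 1/52 = 0.019231. In log-odds, ln(0.019231) = -3.9512.
Add log likelihood ratio: ln(1.7209) = 0.54286.
Posterior log-odds = -3.4084, so posterior odds = exp(-3.4084) = 0.033095. Converting, P(H|E) = 0.033095/1.0331 = 0.032.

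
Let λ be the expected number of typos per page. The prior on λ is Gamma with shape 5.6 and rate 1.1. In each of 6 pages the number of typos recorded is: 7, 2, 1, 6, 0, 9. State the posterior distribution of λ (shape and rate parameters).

Posterior: Gamma(shape=30.6, rate=7.1)

Total count ∑xᵢ = 25 over n = 6 pages.
Gamma is conjugate to the Poisson likelihood: posterior is Gamma(shape = 5.6+25 = 30.6, rate = 1.1+6 = 7.1).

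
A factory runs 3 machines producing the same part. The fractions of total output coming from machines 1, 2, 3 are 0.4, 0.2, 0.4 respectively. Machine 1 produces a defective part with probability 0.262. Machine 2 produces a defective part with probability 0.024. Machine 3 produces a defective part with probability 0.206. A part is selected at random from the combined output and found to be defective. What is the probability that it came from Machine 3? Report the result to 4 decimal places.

Posterior probability ≈ 0.4292

Tabulate prior·likelihood by source: [1] prior 0.4, lik 0.262, product 0.1048; [2] prior 0.2, lik 0.024, product 0.004800; [3] prior 0.4, lik 0.206, product 0.08240.
Normalizing constant = 0.19200; the posterior for Machine 3 is its product over the sum, 0.08240/0.19200 = 0.4292.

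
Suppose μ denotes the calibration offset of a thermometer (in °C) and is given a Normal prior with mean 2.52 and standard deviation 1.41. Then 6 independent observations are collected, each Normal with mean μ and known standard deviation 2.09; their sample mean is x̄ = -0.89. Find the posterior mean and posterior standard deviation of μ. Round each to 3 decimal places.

With known σ, the Normal prior is conjugate. Weight on the data is w = (n/σ²)/(n/σ² + 1/τ₀²) = 1.37359/(1.37359+0.502993) = 0.73196.
Posterior mean = w·x̄ + (1−w)·μ₀ = 0.73196·-0.89 + 0.26804·2.52 = 0.024. Posterior variance = 1/(1.37359+0.502993) = 0.532882, so SD = 0.730.

Posterior mean ≈ 0.024; posterior SD ≈ 0.730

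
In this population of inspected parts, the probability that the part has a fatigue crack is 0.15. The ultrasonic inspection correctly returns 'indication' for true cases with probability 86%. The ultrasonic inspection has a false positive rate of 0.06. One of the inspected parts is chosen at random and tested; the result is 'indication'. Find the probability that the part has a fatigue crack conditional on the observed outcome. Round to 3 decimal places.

Write H for 'the part has a fatigue crack'. Prior odds H:¬H = 0.15/0.85 = 0.17647. For the 'indication' outcome, the likelihood ratio is 0.86/0.06 = 14.333.
Posterior odds = 0.17647 × 14.333 = 2.5294, so P(H|E) = 2.5294/(1+2.5294) = 0.717.

P(H | E) ≈ 0.717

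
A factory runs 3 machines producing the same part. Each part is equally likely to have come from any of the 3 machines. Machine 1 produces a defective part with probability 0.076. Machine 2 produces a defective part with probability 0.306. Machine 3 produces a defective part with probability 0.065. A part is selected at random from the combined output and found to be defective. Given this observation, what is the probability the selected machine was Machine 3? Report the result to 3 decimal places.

Posterior probability ≈ 0.145

Tabulate prior·likelihood by source: [1] prior 0.333333, lik 0.076, product 0.02533; [2] prior 0.333333, lik 0.306, product 0.1020; [3] prior 0.333333, lik 0.065, product 0.02167.
Normalizing constant = 0.14900; the posterior for Machine 3 is its product over the sum, 0.02167/0.14900 = 0.145.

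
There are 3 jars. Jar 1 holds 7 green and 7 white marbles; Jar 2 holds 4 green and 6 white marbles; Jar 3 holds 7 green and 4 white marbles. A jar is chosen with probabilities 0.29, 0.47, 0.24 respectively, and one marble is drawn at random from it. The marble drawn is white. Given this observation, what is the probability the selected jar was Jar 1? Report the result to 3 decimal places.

P(white|Jar 1) = 0.5; P(white|Jar 2) = 0.6; P(white|Jar 3) = 0.3636.
Prior × likelihood for each source: 0.29·0.5=0.1450, 0.47·0.6=0.2820, 0.24·0.3636=0.08727. Summing gives P(white) = 0.51427.
P(Jar 1 | white) = 0.1450 / 0.51427 = 0.282.

Posterior probability ≈ 0.282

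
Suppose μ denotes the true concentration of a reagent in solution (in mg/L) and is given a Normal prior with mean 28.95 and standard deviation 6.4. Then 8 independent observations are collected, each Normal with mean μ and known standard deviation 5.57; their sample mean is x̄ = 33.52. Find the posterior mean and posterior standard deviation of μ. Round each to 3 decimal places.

Posterior mean ≈ 33.125; posterior SD ≈ 1.882

With known σ, the Normal prior is conjugate. Weight on the data is w = (n/σ²)/(n/σ² + 1/τ₀²) = 0.257857/(0.257857+0.0244141) = 0.91351.
Posterior mean = w·x̄ + (1−w)·μ₀ = 0.91351·33.52 + 0.086491·28.95 = 33.125. Posterior variance = 1/(0.257857+0.0244141) = 3.54269, so SD = 1.882.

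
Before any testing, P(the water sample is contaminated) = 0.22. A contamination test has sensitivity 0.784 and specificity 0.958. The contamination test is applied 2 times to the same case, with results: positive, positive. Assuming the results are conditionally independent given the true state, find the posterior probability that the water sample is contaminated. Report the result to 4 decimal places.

With H the event that the water sample is contaminated, the joint likelihood of the observed sequence is P(data|H) = 0.784·0.784 = 0.61466 and P(data|¬H) = 0.042·0.042 = 0.0017640.
Bayes: P(H|data) = 0.22·0.61466 / (0.22·0.61466 + 0.78·0.0017640) = 0.13522/0.13660 = 0.9899.

Posterior P(H) ≈ 0.9899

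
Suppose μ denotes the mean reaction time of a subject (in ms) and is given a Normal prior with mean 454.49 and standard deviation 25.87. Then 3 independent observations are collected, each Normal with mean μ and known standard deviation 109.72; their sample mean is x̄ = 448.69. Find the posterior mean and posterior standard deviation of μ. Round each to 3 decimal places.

With known σ, the Normal prior is conjugate. Weight on the data is w = (n/σ²)/(n/σ² + 1/τ₀²) = 0.00024920/(0.00024920+0.00149419) = 0.14294.
Posterior mean = w·x̄ + (1−w)·μ₀ = 0.14294·448.69 + 0.85706·454.49 = 453.661. Posterior variance = 1/(0.00024920+0.00149419) = 573.593, so SD = 23.950.

Posterior mean ≈ 453.661; posterior SD ≈ 23.950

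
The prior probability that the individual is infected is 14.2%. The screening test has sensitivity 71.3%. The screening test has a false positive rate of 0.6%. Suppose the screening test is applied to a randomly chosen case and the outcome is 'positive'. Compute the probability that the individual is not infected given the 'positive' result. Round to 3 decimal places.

Write H for 'the individual is infected'. Prior odds H:¬H = 0.142/0.858 = 0.16550. For the 'positive' outcome, the likelihood ratio is 0.713/0.006 = 118.83.
Posterior odds = 0.16550 × 118.83 = 19.667, so P(H|E) = 19.667/(1+19.667) = 0.952. Then P(¬H|E) = 1 − 0.952 = 0.048.

P(¬H | E) ≈ 0.048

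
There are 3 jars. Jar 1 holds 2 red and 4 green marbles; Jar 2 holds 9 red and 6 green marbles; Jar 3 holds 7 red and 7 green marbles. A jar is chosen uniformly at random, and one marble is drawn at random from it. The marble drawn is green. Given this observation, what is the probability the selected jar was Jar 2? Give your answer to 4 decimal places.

P(green|Jar 1) = 0.6667; P(green|Jar 2) = 0.4; P(green|Jar 3) = 0.5.
Prior × likelihood for each source: 0.333333·0.6667=0.2222, 0.333333·0.4=0.1333, 0.333333·0.5=0.1667. Summing gives P(green) = 0.52222.
P(Jar 2 | green) = 0.1333 / 0.52222 = 0.2553.

Posterior probability ≈ 0.2553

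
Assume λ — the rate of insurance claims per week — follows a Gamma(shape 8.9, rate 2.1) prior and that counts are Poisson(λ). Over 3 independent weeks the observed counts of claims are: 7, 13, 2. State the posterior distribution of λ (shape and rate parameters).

Posterior: Gamma(shape=30.9, rate=5.1)

Total count ∑xᵢ = 22 over n = 3 weeks.
Gamma is conjugate to the Poisson likelihood: posterior is Gamma(shape = 8.9+22 = 30.9, rate = 2.1+3 = 5.1).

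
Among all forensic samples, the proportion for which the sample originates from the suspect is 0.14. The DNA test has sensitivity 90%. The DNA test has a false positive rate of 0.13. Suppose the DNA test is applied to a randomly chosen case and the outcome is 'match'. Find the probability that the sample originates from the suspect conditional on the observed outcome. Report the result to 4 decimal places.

P(H | E) ≈ 0.5299

Write H for 'the sample originates from the suspect'. Prior odds H:¬H = 0.14/0.86 = 0.16279. For the 'match' outcome, the likelihood ratio is 0.9/0.13 = 6.9231.
Posterior odds = 0.16279 × 6.9231 = 1.1270, so P(H|E) = 1.1270/(1+1.1270) = 0.5299.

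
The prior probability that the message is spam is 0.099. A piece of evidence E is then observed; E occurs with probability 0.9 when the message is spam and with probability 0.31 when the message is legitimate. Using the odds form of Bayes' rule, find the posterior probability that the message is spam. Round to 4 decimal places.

Posterior probability ≈ 0.2419

Prior odds = 0.099/(1−0.099) = 0.10988.
Likelihood ratio for E = 0.9/0.31 = 2.9032.
Posterior odds = prior odds × LR = 0.31900.
Posterior probability = odds/(1+odds) = 0.31900/1.3190 = 0.2419.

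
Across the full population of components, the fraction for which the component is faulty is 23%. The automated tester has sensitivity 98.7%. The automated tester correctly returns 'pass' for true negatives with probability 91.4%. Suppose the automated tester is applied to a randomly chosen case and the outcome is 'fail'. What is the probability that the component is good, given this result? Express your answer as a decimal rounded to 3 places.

Let H be the event that the component is faulty. P(H) = 0.23, so P(¬H) = 0.77. With E the 'fail' result, P(E|H) = 0.987 and P(E|¬H) = 0.086.
P(E) = 0.987·0.23 + 0.086·0.77 = 0.22701 + 0.066220 = 0.29323.
By Bayes' theorem, P(H|E) = 0.22701 / 0.29323 = 0.774. Hence P(¬H|E) = 1 − 0.774 = 0.226.

P(¬H | E) ≈ 0.226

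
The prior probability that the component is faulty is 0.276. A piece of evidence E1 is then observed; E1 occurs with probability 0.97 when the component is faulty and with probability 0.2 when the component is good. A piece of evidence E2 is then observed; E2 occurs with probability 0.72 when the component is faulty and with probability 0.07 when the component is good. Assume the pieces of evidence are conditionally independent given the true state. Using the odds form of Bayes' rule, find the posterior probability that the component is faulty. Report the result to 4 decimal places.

Prior odds = 0.276/(1−0.276) = 0.38122. In log-odds, ln(0.38122) = -0.96439.
Add log likelihood ratios: ln(4.8500) + ln(10.286) = 3.9097.
Posterior log-odds = 2.9453, so posterior odds = exp(2.9453) = 19.017. Converting, P(H|E) = 19.017/20.017 = 0.9500.

Posterior probability ≈ 0.9500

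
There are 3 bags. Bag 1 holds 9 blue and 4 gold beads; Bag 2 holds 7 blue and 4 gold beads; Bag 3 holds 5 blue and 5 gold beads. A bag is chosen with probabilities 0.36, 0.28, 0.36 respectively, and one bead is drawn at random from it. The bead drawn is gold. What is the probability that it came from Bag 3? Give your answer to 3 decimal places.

P(gold|Bag 1) = 0.3077; P(gold|Bag 2) = 0.3636; P(gold|Bag 3) = 0.5.
Prior × likelihood for each source: 0.36·0.3077=0.1108, 0.28·0.3636=0.1018, 0.36·0.5=0.1800. Summing gives P(gold) = 0.39259.
P(Bag 3 | gold) = 0.1800 / 0.39259 = 0.458.

Posterior probability ≈ 0.458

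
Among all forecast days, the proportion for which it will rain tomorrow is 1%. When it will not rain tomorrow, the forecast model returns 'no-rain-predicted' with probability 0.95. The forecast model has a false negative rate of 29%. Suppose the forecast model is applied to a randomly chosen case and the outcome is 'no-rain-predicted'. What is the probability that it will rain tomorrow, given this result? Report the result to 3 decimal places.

P(H | E) ≈ 0.003

Write H for 'it will rain tomorrow'. Prior odds H:¬H = 0.01/0.99 = 0.010101. For the 'no-rain-predicted' outcome, the likelihood ratio is 0.29/0.95 = 0.30526.
Posterior odds = 0.010101 × 0.30526 = 0.0030835, so P(H|E) = 0.0030835/(1+0.0030835) = 0.003.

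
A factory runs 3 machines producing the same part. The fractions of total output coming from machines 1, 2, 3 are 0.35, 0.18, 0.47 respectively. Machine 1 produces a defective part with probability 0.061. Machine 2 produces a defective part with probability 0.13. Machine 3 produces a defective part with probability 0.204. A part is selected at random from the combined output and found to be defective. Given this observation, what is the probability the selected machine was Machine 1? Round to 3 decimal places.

Posterior probability ≈ 0.152

P(defective|M1) = 0.061; P(defective|M2) = 0.13; P(defective|M3) = 0.204.
Prior × likelihood for each source: 0.35·0.061=0.02135, 0.18·0.13=0.02340, 0.47·0.204=0.09588. Summing gives P(defective) = 0.14063.
P(Machine 1 | defective) = 0.02135 / 0.14063 = 0.152.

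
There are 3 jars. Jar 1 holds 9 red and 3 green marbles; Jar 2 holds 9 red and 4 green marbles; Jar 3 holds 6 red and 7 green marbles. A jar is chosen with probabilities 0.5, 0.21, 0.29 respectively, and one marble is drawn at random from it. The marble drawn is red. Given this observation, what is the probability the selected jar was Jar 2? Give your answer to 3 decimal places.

Tabulate prior·likelihood by source: [1] prior 0.5, lik 0.75, product 0.3750; [2] prior 0.21, lik 0.6923, product 0.1454; [3] prior 0.29, lik 0.4615, product 0.1338.
Normalizing constant = 0.65423; the posterior for Jar 2 is its product over the sum, 0.1454/0.65423 = 0.222.

Posterior probability ≈ 0.222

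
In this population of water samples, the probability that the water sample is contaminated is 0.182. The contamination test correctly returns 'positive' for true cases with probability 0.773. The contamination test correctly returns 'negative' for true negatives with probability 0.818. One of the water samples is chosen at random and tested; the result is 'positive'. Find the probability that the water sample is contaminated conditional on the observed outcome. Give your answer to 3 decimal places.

Let H be the event that the water sample is contaminated. P(H) = 0.182, so P(¬H) = 0.818. With E the 'positive' result, P(E|H) = 0.773 and P(E|¬H) = 0.182.
P(E) = 0.773·0.182 + 0.182·0.818 = 0.14069 + 0.14888 = 0.28956.
By Bayes' theorem, P(H|E) = 0.14069 / 0.28956 = 0.486.

P(H | E) ≈ 0.486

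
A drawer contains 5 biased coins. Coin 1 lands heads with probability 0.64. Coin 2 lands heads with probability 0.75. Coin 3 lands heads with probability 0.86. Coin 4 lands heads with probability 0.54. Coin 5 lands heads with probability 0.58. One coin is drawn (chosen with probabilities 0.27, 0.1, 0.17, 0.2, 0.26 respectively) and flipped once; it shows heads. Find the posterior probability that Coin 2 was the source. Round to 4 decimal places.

Posterior probability ≈ 0.1149

P(heads|C1) = 0.64; P(heads|C2) = 0.75; P(heads|C3) = 0.86; P(heads|C4) = 0.54; P(heads|C5) = 0.58.
Prior × likelihood for each source: 0.27·0.64=0.1728, 0.1·0.75=0.07500, 0.17·0.86=0.1462, 0.2·0.54=0.1080, 0.26·0.58=0.1508. Summing gives P(heads) = 0.65280.
P(Coin 2 | heads) = 0.07500 / 0.65280 = 0.1149.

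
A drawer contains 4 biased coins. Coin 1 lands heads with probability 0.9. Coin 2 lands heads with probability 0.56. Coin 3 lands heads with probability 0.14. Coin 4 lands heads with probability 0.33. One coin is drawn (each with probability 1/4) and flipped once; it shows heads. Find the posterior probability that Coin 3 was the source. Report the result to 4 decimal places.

Tabulate prior·likelihood by source: [1] prior 0.25, lik 0.9, product 0.2250; [2] prior 0.25, lik 0.56, product 0.1400; [3] prior 0.25, lik 0.14, product 0.03500; [4] prior 0.25, lik 0.33, product 0.08250.
Normalizing constant = 0.48250; the posterior for Coin 3 is its product over the sum, 0.03500/0.48250 = 0.0725.

Posterior probability ≈ 0.0725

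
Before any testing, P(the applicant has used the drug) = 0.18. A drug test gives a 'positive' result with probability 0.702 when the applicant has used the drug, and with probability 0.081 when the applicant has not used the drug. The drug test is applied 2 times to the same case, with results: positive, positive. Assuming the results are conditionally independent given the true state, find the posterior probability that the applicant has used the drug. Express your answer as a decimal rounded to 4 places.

Let H be the event that the applicant has used the drug; start with P(H) = 0.18. P('positive'|H) = 0.702, P('positive'|¬H) = 0.081.
Update on result 1 ('positive'): P(H) ← 0.702·0.1800 / (0.702·0.1800 + 0.081·0.8200) = 0.12636/0.19278 = 0.6555.
Update on result 2 ('positive'): P(H) ← 0.702·0.6555 / (0.702·0.6555 + 0.081·0.3445) = 0.46013/0.48804 = 0.9428.

Posterior P(H) ≈ 0.9428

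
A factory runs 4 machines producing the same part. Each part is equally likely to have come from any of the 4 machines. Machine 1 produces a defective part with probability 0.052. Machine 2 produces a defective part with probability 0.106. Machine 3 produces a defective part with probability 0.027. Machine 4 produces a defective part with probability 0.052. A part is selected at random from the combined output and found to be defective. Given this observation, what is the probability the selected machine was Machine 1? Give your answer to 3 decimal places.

Posterior probability ≈ 0.219

P(defective|M1) = 0.052; P(defective|M2) = 0.106; P(defective|M3) = 0.027; P(defective|M4) = 0.052.
Prior × likelihood for each source: 0.25·0.052=0.01300, 0.25·0.106=0.02650, 0.25·0.027=0.006750, 0.25·0.052=0.01300. Summing gives P(defective) = 0.059250.
P(Machine 1 | defective) = 0.01300 / 0.059250 = 0.219.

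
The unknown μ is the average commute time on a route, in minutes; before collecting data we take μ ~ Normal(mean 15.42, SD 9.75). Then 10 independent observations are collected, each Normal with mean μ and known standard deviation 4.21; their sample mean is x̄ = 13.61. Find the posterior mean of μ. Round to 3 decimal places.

With known σ, the Normal prior is conjugate. Weight on the data is w = (n/σ²)/(n/σ² + 1/τ₀²) = 0.564204/(0.564204+0.0105194) = 0.98170.
Posterior mean = w·x̄ + (1−w)·μ₀ = 0.98170·13.61 + 0.018303·15.42 = 13.643.

Posterior mean ≈ 13.643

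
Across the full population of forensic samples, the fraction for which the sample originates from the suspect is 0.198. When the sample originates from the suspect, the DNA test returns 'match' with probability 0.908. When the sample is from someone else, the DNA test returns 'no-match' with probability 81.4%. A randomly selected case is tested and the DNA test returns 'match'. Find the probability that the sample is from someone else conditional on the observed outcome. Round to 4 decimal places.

P(¬H | E) ≈ 0.4535

Let H be the event that the sample originates from the suspect. P(H) = 0.198, so P(¬H) = 0.802. With E the 'match' result, P(E|H) = 0.908 and P(E|¬H) = 0.186.
P(E) = 0.908·0.198 + 0.186·0.802 = 0.17978 + 0.14917 = 0.32896.
By Bayes' theorem, P(H|E) = 0.17978 / 0.32896 = 0.5465. Hence P(¬H|E) = 1 − 0.5465 = 0.4535.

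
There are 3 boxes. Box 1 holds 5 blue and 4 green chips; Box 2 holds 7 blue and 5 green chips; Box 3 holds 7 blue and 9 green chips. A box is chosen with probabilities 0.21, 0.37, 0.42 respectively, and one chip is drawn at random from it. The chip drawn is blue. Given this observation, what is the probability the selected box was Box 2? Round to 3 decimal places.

P(blue|Box 1) = 0.5556; P(blue|Box 2) = 0.5833; P(blue|Box 3) = 0.4375.
Prior × likelihood for each source: 0.21·0.5556=0.1167, 0.37·0.5833=0.2158, 0.42·0.4375=0.1837. Summing gives P(blue) = 0.51625.
P(Box 2 | blue) = 0.2158 / 0.51625 = 0.418.

Posterior probability ≈ 0.418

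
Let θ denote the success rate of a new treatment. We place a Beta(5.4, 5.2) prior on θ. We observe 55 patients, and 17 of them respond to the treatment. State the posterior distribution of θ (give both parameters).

Posterior: Beta(22.4, 43.2)

Observing 17 successes and 38 failures updates Beta(5.4, 5.2) by adding the success and failure counts to the two shape parameters: α = 5.4+17 = 22.4, β = 5.2+38 = 43.2.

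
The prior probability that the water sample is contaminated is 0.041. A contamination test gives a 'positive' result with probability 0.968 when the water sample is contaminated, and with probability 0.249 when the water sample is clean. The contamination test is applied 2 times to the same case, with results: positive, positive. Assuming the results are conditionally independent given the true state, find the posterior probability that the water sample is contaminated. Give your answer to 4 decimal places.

Let H be the event that the water sample is contaminated; start with P(H) = 0.041. P('positive'|H) = 0.968, P('positive'|¬H) = 0.249.
Update on result 1 ('positive'): P(H) ← 0.968·0.0410 / (0.968·0.0410 + 0.249·0.9590) = 0.039688/0.27848 = 0.1425.
Update on result 2 ('positive'): P(H) ← 0.968·0.1425 / (0.968·0.1425 + 0.249·0.8575) = 0.13796/0.35147 = 0.3925.

Posterior P(H) ≈ 0.3925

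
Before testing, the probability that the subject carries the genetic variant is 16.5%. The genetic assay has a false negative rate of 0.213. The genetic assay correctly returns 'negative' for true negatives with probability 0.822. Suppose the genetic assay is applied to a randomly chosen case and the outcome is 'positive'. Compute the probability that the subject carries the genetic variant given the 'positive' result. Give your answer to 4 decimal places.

P(H | E) ≈ 0.4663

Let H be the event that the subject carries the genetic variant. P(H) = 0.165, so P(¬H) = 0.835. With E the 'positive' result, P(E|H) = 0.787 and P(E|¬H) = 0.178.
P(E) = 0.787·0.165 + 0.178·0.835 = 0.12985 + 0.14863 = 0.27848.
By Bayes' theorem, P(H|E) = 0.12985 / 0.27848 = 0.4663.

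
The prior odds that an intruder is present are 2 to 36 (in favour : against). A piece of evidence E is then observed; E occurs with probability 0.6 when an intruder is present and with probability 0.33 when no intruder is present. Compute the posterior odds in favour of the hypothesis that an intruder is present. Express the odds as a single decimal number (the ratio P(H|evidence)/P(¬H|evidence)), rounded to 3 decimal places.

Posterior odds ≈ 0.101

Prior odds = 2/36 = 0.055556.
Likelihood ratio for E = 0.6/0.33 = 1.8182.
Posterior odds = prior odds × LR = 0.10101.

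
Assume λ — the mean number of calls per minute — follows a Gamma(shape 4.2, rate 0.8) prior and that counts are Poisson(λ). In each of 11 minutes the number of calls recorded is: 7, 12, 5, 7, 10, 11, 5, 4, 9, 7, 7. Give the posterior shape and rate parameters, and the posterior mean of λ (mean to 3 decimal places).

Posterior: Gamma(shape=88.2, rate=11.8); mean ≈ 7.475

Total count ∑xᵢ = 84 over n = 11 minutes.
Gamma is conjugate to the Poisson likelihood: posterior is Gamma(shape = 4.2+84 = 88.2, rate = 0.8+11 = 11.8).
E[λ | data] = 88.2/11.8 = 7.475.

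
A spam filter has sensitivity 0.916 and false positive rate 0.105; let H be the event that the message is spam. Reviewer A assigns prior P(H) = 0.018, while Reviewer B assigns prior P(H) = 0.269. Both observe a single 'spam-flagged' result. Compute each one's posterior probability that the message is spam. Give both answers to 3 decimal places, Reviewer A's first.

Reviewer A: 0.138; Reviewer B: 0.762

P('+'|H) = 0.916, P('+'|¬H) = 0.105.
Reviewer A: numerator 0.916·0.018 = 0.016488; evidence = 0.016488+0.105·0.982 = 0.11960; posterior = 0.138.
Reviewer B: numerator 0.916·0.269 = 0.24640; evidence = 0.24640+0.105·0.731 = 0.32316; posterior = 0.762.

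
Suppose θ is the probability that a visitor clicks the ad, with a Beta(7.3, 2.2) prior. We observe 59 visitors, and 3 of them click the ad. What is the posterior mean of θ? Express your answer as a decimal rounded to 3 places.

The binomial likelihood is conjugate to the Beta prior: with 3 successes and 56 failures, the posterior is Beta(7.3+3, 2.2+56) = Beta(10.3, 58.2).
E[θ | data] = 10.3/(10.3+58.2) = 0.150.

Posterior mean ≈ 0.150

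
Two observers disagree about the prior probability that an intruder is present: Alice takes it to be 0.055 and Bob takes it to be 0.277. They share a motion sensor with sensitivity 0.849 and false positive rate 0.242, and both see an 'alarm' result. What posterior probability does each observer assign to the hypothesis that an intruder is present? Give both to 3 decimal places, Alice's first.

P('+'|H) = 0.849, P('+'|¬H) = 0.242.
Alice: numerator 0.849·0.055 = 0.046695; evidence = 0.046695+0.242·0.945 = 0.27538; posterior = 0.170.
Bob: numerator 0.849·0.277 = 0.23517; evidence = 0.23517+0.242·0.723 = 0.41014; posterior = 0.573.

Alice: 0.170; Bob: 0.573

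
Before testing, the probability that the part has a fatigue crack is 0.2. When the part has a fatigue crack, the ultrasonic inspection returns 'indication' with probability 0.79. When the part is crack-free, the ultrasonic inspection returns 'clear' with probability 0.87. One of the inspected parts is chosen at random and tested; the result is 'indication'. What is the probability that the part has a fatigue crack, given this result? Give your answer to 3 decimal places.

Let H be the event that the part has a fatigue crack. P(H) = 0.2, so P(¬H) = 0.8. With E the 'indication' result, P(E|H) = 0.79 and P(E|¬H) = 0.13.
P(E) = 0.79·0.2 + 0.13·0.8 = 0.15800 + 0.10400 = 0.26200.
By Bayes' theorem, P(H|E) = 0.15800 / 0.26200 = 0.603.

P(H | E) ≈ 0.603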